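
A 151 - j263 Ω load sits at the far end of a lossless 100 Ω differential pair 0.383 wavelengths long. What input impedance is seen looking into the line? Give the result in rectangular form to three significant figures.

βl = 2π × 0.383 = 138°
tan(βl) = tan(138°) = -0.904
Z_in = Z_0·(Z_L + jZ_0·tanβl)/(Z_0 + jZ_L·tanβl)
     = 100·(151 − j353)/(-138 − j137)

Z_in ≈ 72.9 + j184 Ω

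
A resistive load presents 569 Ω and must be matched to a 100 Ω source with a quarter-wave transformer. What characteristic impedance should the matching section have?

Z_qwt = √(Z_0·R_L) = √(100 × 569) = √56900

Z_qwt ≈ 239 Ω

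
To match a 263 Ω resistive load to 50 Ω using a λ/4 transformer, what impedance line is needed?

Z_qwt = √(Z_0·R_L) = √(50 × 263) = √13150

Z_qwt ≈ 115 Ω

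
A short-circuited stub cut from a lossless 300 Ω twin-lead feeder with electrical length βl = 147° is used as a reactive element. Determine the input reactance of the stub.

tan(βl) = -0.649
For a short-circuited stub, Z_in = jZ_0·tan(βl)

X_in ≈ -195 Ω (capacitive)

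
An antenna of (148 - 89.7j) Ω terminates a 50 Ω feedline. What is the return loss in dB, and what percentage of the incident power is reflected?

Γ = (98 − j89.7)/(198 − j89.7), |Γ| = 0.611
RL = −20·log₁₀(0.611) = 4.28 dB
P_refl/P_inc = |Γ|² = 0.374

RL ≈ 4.28 dB; 37.4% of incident power reflected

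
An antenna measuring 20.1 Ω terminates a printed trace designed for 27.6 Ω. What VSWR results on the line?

VSWR ≈ 1.37

Γ = (20.1 − 27.6)/(20.1 + 27.6) = -0.157
VSWR = (1 + 0.157)/(1 − 0.157)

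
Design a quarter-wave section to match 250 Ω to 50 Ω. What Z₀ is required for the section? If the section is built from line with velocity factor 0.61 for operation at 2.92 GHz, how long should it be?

Z_qwt = √(Z_0·R_L) = √(50 × 250) = √12500
λ = 0.61·c/f = 0.0627 m, so l = λ/4 = 0.0157 m

Z_qwt ≈ 112 Ω; length ≈ 1.57 cm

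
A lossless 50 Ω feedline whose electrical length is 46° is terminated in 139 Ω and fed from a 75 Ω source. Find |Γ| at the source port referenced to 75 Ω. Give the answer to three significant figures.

tan(βl) = 1.04
Z_in = Z_0·(Z_L + jZ_0·tanβl)/(Z_0 + jZ_L·tanβl) = 31 − j37.5 Ω
Γ_s = (Z_in − Z_s)/(Z_in + Z_s) = (-44 − j37.5)/(106 − j37.5), |Γ_s| = 0.514

|Γ| ≈ 0.514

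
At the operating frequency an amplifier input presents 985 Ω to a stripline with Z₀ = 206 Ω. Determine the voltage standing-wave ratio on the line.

Γ = (985 − 206)/(985 + 206) = 0.654
VSWR = (1 + 0.654)/(1 − 0.654)

VSWR ≈ 4.78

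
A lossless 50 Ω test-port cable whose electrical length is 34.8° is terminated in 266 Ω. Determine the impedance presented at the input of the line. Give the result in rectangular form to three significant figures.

Z_in ≈ 26.9 − j64.7 Ω

tan(βl) = tan(34.8°) = 0.695
Z_in = Z_0·(Z_L + jZ_0·tanβl)/(Z_0 + jZ_L·tanβl)
     = 50·(266 + j34.8)/(50 + j185)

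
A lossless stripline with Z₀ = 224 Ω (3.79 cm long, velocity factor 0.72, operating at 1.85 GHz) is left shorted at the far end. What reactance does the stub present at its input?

X_in ≈ -442 Ω (capacitive)

λ = v/f = 0.72·c / 1.85 GHz = 0.117 m
βl = 2π·l/λ = 2π × 0.325 = 117°
tan(βl) = -1.97
For a shorted stub, Z_in = jZ_0·tan(βl)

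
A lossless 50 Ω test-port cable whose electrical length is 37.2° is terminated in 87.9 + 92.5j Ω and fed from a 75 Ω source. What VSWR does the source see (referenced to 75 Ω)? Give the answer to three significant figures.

tan(βl) = 0.759
Z_in = Z_0·(Z_L + jZ_0·tanβl)/(Z_0 + jZ_L·tanβl) = 71.3 − j87.5 Ω
Γ_s = (Z_in − Z_s)/(Z_in + Z_s) = (-3.73 − j87.5)/(146 − j87.5), |Γ_s| = 0.514
VSWR = (1 + |Γ_s|)/(1 − |Γ_s|)

VSWR ≈ 3.11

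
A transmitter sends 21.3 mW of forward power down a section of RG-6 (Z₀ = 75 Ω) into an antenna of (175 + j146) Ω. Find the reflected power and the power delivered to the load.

|Γ| = |(100 + j146)/(250 + j146)| = 0.611
|Γ|² = 0.374
P_refl = |Γ|²·P_inc = 7.96 mW, P_del = (1 − |Γ|²)·P_inc = 13.3 mW

P_reflected ≈ 7.96 mW; P_delivered ≈ 13.3 mW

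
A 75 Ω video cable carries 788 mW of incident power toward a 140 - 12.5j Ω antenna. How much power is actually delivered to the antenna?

P_delivered ≈ 714 mW

|Γ| = |(65 − j12.5)/(215 − j12.5)| = 0.307
|Γ|² = 0.0945
P_refl = |Γ|²·P_inc = 74.4 mW, P_del = (1 − |Γ|²)·P_inc = 714 mW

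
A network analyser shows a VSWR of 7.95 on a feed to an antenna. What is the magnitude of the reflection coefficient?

|Γ| = (S − 1)/(S + 1) = (7.95 − 1)/(7.95 + 1) = 6.95/8.95

|Γ| ≈ 0.777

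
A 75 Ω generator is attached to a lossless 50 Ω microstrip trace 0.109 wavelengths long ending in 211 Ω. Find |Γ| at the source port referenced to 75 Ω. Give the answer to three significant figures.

βl = 2π × 0.109 = 39.2°
tan(βl) = 0.817
Z_in = Z_0·(Z_L + jZ_0·tanβl)/(Z_0 + jZ_L·tanβl) = 27.3 − j53.3 Ω
Γ_s = (Z_in − Z_s)/(Z_in + Z_s) = (-47.7 − j53.3)/(102 − j53.3), |Γ_s| = 0.62

|Γ| ≈ 0.62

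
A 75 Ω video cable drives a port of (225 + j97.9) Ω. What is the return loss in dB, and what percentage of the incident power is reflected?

Γ = (150 + j97.9)/(300 + j97.9), |Γ| = 0.568
RL = −20·log₁₀(0.568) = 4.92 dB
P_refl/P_inc = |Γ|² = 0.322

RL ≈ 4.92 dB; 32.2% of incident power reflected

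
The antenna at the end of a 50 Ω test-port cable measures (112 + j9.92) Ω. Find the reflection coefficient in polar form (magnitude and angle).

Γ ≈ 0.387 ∠ 5.59°

Γ = (Z_L − Z_0)/(Z_L + Z_0) = (62 + j9.92)/(162 + j9.92)
|Γ| = 62.8/162 = 0.387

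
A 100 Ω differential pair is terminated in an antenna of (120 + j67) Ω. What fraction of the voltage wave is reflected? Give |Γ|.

|Γ| ≈ 0.304

Γ = (Z_L − Z_0)/(Z_L + Z_0) = (20 + j67)/(220 + j67)
|Γ| = 69.9/230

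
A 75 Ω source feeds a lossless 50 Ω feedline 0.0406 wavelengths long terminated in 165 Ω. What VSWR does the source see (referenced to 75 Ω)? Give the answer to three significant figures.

VSWR ≈ 2.4

βl = 2π × 0.0406 = 14.6°
tan(βl) = 0.261
Z_in = Z_0·(Z_L + jZ_0·tanβl)/(Z_0 + jZ_L·tanβl) = 101 − j74.1 Ω
Γ_s = (Z_in − Z_s)/(Z_in + Z_s) = (26.2 − j74.1)/(176 − j74.1), |Γ_s| = 0.411
VSWR = (1 + |Γ_s|)/(1 − |Γ_s|)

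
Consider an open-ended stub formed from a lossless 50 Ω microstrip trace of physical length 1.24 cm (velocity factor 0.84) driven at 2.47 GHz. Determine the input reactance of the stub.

X_in ≈ -52.2 Ω (capacitive)

λ = v/f = 0.84·c / 2.47 GHz = 0.102 m
βl = 2π·l/λ = 2π × 0.122 = 43.8°
tan(βl) = 0.957
For an open-ended stub, Z_in = −jZ_0·cot(βl) = −jZ_0/tan(βl)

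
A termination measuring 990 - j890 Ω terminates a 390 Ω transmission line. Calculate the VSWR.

VSWR ≈ 4.77

Γ = (Z_L − Z_0)/(Z_L + Z_0) = (600 − j890)/(1380 − j890)
|Γ| = 1070/1640 = 0.654
VSWR = (1 + |Γ|)/(1 − |Γ|) = 1.65/0.346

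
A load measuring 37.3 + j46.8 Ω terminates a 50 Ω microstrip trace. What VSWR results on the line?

VSWR ≈ 2.92

Γ = (Z_L − Z_0)/(Z_L + Z_0) = (-12.7 + j46.8)/(87.3 + j46.8)
|Γ| = 48.5/99.1 = 0.49
VSWR = (1 + |Γ|)/(1 − |Γ|) = 1.49/0.51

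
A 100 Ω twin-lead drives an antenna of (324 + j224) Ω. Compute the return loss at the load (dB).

RL ≈ 3.6 dB

Γ = (224 + j224)/(424 + j224), |Γ| = 0.661
RL = −20·log₁₀|Γ| = −20·log₁₀(0.661)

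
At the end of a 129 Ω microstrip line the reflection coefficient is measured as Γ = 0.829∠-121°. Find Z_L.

Z_L ≈ 15.9 − j72.1 Ω

Z_L = Z_0·(1 + Γ)/(1 − Γ) = 129·(0.573 − j0.711)/(1.43 + j0.711)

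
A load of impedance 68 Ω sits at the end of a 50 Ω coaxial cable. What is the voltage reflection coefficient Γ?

Γ = 0.153

Γ = (Z_L − Z_0)/(Z_L + Z_0) = (68 − 50)/(68 + 50) = 18/118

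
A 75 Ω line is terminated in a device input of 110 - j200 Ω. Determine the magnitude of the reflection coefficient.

Γ = (Z_L − Z_0)/(Z_L + Z_0) = (35 − j200)/(185 − j200)
|Γ| = 203/272

|Γ| ≈ 0.745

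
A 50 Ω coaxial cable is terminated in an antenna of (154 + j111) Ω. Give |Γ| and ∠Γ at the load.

Γ ≈ 0.655 ∠ 18.3°

Γ = (Z_L − Z_0)/(Z_L + Z_0) = (104 + j111)/(204 + j111)
|Γ| = 152/232 = 0.655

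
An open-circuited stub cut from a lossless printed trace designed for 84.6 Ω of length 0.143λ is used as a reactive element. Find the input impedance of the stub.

Z_in ≈ −j67.3 Ω

βl = 2π × 0.143 = 51.5°
tan(βl) = 1.26
For an open-circuited stub, Z_in = −jZ_0·cot(βl) = −jZ_0/tan(βl)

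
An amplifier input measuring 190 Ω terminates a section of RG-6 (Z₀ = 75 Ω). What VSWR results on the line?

VSWR ≈ 2.53

Γ = (190 − 75)/(190 + 75) = 0.434
VSWR = (1 + 0.434)/(1 − 0.434)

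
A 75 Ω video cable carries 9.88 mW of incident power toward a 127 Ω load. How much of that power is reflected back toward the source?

Γ = (127 − 75)/(127 + 75) = 0.257
|Γ|² = 0.0663
P_refl = |Γ|²·P_inc = 0.655 mW, P_del = (1 − |Γ|²)·P_inc = 9.23 mW

P_reflected ≈ 0.655 mW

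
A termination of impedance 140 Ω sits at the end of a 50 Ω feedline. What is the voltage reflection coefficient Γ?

Γ = 0.474

Γ = (Z_L − Z_0)/(Z_L + Z_0) = (140 − 50)/(140 + 50) = 90/190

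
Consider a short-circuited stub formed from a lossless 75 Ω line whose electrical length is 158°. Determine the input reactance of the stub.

tan(βl) = -0.404
For a short-circuited stub, Z_in = jZ_0·tan(βl)

X_in ≈ -30.3 Ω (capacitive)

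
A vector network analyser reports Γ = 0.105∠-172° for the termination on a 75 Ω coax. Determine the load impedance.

Z_L = Z_0·(1 + Γ)/(1 − Γ) = 75·(0.896 − j0.0146)/(1.1 + j0.0146)

Z_L ≈ 60.8 − j1.8 Ω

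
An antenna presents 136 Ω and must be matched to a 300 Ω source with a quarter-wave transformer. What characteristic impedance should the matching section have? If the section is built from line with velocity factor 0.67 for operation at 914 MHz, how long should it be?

Z_qwt = √(Z_0·R_L) = √(300 × 136) = √40800
λ = 0.67·c/f = 0.22 m, so l = λ/4 = 0.055 m

Z_qwt ≈ 202 Ω; length ≈ 5.5 cm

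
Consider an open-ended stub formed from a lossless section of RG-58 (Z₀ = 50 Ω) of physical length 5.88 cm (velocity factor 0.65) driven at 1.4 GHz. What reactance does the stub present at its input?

λ = v/f = 0.65·c / 1.4 GHz = 0.139 m
βl = 2π·l/λ = 2π × 0.422 = 152°
tan(βl) = -0.532
For an open-ended stub, Z_in = −jZ_0·cot(βl) = −jZ_0/tan(βl)

X_in ≈ 93.9 Ω (inductive)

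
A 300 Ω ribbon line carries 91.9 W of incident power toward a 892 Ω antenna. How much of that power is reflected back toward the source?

P_reflected ≈ 22.7 W

Γ = (892 − 300)/(892 + 300) = 0.497
|Γ|² = 0.247
P_refl = |Γ|²·P_inc = 22.7 W, P_del = (1 − |Γ|²)·P_inc = 69.2 W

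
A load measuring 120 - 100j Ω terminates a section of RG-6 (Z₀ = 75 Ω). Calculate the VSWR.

VSWR ≈ 3

Γ = (Z_L − Z_0)/(Z_L + Z_0) = (45 − j100)/(195 − j100)
|Γ| = 110/219 = 0.5
VSWR = (1 + |Γ|)/(1 − |Γ|) = 1.5/0.5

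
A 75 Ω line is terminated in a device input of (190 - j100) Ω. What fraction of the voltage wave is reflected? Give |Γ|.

Γ = (Z_L − Z_0)/(Z_L + Z_0) = (115 − j100)/(265 − j100)
|Γ| = 152/283

|Γ| ≈ 0.538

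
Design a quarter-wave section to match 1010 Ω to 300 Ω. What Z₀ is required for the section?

Z_qwt = √(Z_0·R_L) = √(300 × 1010) = √303000

Z_qwt ≈ 550 Ω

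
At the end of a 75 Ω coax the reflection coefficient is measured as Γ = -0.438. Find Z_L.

Z_L = Z_0·(1 + Γ)/(1 − Γ) = 75·(0.562)/(1.44)

Z_L ≈ 29.3 Ω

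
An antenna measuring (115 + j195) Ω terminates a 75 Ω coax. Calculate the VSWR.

Γ = (Z_L − Z_0)/(Z_L + Z_0) = (40 + j195)/(190 + j195)
|Γ| = 199/272 = 0.731
VSWR = (1 + |Γ|)/(1 − |Γ|) = 1.73/0.269

VSWR ≈ 6.44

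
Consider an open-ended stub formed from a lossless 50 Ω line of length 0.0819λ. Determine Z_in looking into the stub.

βl = 2π × 0.0819 = 29.5°
tan(βl) = 0.565
For an open-ended stub, Z_in = −jZ_0·cot(βl) = −jZ_0/tan(βl)

Z_in ≈ −j88.4 Ω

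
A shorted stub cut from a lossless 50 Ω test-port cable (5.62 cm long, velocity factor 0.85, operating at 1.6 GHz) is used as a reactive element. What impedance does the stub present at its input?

λ = v/f = 0.85·c / 1.6 GHz = 0.159 m
βl = 2π·l/λ = 2π × 0.353 = 127°
tan(βl) = -1.33
For a shorted stub, Z_in = jZ_0·tan(βl)

Z_in ≈ −j66.5 Ω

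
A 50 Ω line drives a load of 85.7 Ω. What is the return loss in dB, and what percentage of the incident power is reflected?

Γ = (85.7 − 50)/(85.7 + 50) = 0.263
RL = −20·log₁₀(0.263) = 11.6 dB
P_refl/P_inc = |Γ|² = 0.0692

RL ≈ 11.6 dB; 6.92% of incident power reflected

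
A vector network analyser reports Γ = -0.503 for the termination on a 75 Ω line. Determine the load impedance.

Z_L = Z_0·(1 + Γ)/(1 − Γ) = 75·(0.497)/(1.5)

Z_L ≈ 24.8 Ω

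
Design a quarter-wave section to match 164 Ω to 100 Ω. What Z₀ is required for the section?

Z_qwt ≈ 128 Ω

Z_qwt = √(Z_0·R_L) = √(100 × 164) = √16400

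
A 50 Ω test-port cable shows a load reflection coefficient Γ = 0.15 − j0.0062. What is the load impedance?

Z_L ≈ 67.6 − j0.858 Ω

Z_L = Z_0·(1 + Γ)/(1 − Γ) = 50·(1.15 − j0.0062)/(0.85 + j0.0062)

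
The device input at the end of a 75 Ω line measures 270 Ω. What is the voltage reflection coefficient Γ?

Γ = (Z_L − Z_0)/(Z_L + Z_0) = (270 − 75)/(270 + 75) = 195/345

Γ = 0.565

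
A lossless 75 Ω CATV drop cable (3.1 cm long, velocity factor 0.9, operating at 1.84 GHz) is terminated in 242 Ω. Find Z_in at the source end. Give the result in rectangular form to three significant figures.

λ = v/f = 0.9·c / 1.84 GHz = 0.147 m
βl = 2π·l/λ = 2π × 0.211 = 76.1°
tan(βl) = tan(76.1°) = 4.03
Z_in = Z_0·(Z_L + jZ_0·tanβl)/(Z_0 + jZ_L·tanβl)
     = 75·(242 + j302)/(75 + j974)

Z_in ≈ 24.5 − j16.7 Ω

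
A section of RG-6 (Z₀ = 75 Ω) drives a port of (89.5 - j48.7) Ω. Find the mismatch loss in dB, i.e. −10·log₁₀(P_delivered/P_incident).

Γ = (14.5 − j48.7)/(164.5 − j48.7), |Γ| = 0.296
|Γ|² = 0.0877, so P_del/P_inc = 1 − |Γ|² = 0.912
ML = −10·log₁₀(1 − |Γ|²)

mismatch loss ≈ 0.399 dB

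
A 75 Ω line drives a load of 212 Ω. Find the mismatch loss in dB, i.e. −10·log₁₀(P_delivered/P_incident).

Γ = (212 − 75)/(212 + 75) = 0.477
|Γ|² = 0.228, so P_del/P_inc = 1 − |Γ|² = 0.772
ML = −10·log₁₀(1 − |Γ|²)

mismatch loss ≈ 1.12 dB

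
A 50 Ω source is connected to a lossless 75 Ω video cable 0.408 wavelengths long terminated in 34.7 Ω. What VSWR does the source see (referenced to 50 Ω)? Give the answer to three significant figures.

βl = 2π × 0.408 = 147°
tan(βl) = -0.652
Z_in = Z_0·(Z_L + jZ_0·tanβl)/(Z_0 + jZ_L·tanβl) = 45.3 − j35.2 Ω
Γ_s = (Z_in − Z_s)/(Z_in + Z_s) = (-4.66 − j35.2)/(95.3 − j35.2), |Γ_s| = 0.35
VSWR = (1 + |Γ_s|)/(1 − |Γ_s|)

VSWR ≈ 2.08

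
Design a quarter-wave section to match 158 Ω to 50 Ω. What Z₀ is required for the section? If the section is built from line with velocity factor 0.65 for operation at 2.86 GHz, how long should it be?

Z_qwt = √(Z_0·R_L) = √(50 × 158) = √7900
λ = 0.65·c/f = 0.0682 m, so l = λ/4 = 0.017 m

Z_qwt ≈ 88.9 Ω; length ≈ 1.7 cm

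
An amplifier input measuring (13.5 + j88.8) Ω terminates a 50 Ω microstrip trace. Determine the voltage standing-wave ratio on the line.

Γ = (Z_L − Z_0)/(Z_L + Z_0) = (-36.5 + j88.8)/(63.5 + j88.8)
|Γ| = 96/109 = 0.879
VSWR = (1 + |Γ|)/(1 − |Γ|) = 1.88/0.121

VSWR ≈ 15.6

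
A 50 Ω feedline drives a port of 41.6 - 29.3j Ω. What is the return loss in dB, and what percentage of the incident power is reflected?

Γ = (-8.4 − j29.3)/(91.6 − j29.3), |Γ| = 0.317
RL = −20·log₁₀(0.317) = 9.98 dB
P_refl/P_inc = |Γ|² = 0.1

RL ≈ 9.98 dB; 10% of incident power reflected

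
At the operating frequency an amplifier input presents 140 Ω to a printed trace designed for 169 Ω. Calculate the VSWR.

VSWR ≈ 1.21

Γ = (140 − 169)/(140 + 169) = -0.0939
VSWR = (1 + 0.0939)/(1 − 0.0939)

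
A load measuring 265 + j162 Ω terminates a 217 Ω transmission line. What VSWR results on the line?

VSWR ≈ 2

Γ = (Z_L − Z_0)/(Z_L + Z_0) = (48 + j162)/(482 + j162)
|Γ| = 169/508 = 0.332
VSWR = (1 + |Γ|)/(1 − |Γ|) = 1.33/0.668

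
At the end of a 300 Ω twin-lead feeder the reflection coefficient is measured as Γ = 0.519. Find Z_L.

Z_L = Z_0·(1 + Γ)/(1 − Γ) = 300·(1.52)/(0.481)

Z_L ≈ 947 Ω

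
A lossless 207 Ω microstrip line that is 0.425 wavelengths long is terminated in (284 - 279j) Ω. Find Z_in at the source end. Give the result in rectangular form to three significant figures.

βl = 2π × 0.425 = 153°
tan(βl) = tan(153°) = -0.51
Z_in = Z_0·(Z_L + jZ_0·tanβl)/(Z_0 + jZ_L·tanβl)
     = 207·(284 − j384)/(64.8 − j145)

Z_in ≈ 610 + j133 Ω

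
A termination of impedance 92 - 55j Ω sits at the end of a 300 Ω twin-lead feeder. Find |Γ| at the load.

|Γ| ≈ 0.544

Γ = (Z_L − Z_0)/(Z_L + Z_0) = (-208 − j55)/(392 − j55)
|Γ| = 215/396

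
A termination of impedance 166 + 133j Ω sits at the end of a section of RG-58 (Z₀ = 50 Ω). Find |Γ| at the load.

|Γ| ≈ 0.696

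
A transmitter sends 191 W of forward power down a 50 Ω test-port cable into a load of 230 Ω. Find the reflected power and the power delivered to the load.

Γ = (230 − 50)/(230 + 50) = 0.643
|Γ|² = 0.413
P_refl = |Γ|²·P_inc = 78.9 W, P_del = (1 − |Γ|²)·P_inc = 112 W

P_reflected ≈ 78.9 W; P_delivered ≈ 112 W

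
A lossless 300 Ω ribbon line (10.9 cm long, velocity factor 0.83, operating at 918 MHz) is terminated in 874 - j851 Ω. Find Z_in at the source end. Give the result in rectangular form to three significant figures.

λ = v/f = 0.83·c / 918 MHz = 0.271 m
βl = 2π·l/λ = 2π × 0.402 = 145°
tan(βl) = tan(145°) = -0.709
Z_in = Z_0·(Z_L + jZ_0·tanβl)/(Z_0 + jZ_L·tanβl)
     = 300·(874 − j1060)/(-303 − j620)

Z_in ≈ 248 + j545 Ω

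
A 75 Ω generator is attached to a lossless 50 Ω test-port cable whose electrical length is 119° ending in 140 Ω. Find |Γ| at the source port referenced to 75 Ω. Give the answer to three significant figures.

|Γ| ≈ 0.573

tan(βl) = -1.8
Z_in = Z_0·(Z_L + jZ_0·tanβl)/(Z_0 + jZ_L·tanβl) = 22.5 + j23.3 Ω
Γ_s = (Z_in − Z_s)/(Z_in + Z_s) = (-52.5 + j23.3)/(97.5 + j23.3), |Γ_s| = 0.573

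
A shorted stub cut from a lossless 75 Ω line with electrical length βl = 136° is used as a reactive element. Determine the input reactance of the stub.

X_in ≈ -72.4 Ω (capacitive)

tan(βl) = -0.966
For a shorted stub, Z_in = jZ_0·tan(βl)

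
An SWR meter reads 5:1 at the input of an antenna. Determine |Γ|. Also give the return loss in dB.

|Γ| ≈ 0.667; return loss ≈ 3.52 dB

|Γ| = (S − 1)/(S + 1) = (5 − 1)/(5 + 1) = 4/6
RL = −20·log₁₀|Γ| = −20·log₁₀(0.667)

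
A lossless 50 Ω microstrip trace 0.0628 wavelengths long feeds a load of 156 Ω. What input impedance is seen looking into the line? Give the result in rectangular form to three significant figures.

Z_in ≈ 68.1 − j67.7 Ω

βl = 2π × 0.0628 = 22.6°
tan(βl) = tan(22.6°) = 0.416
Z_in = Z_0·(Z_L + jZ_0·tanβl)/(Z_0 + jZ_L·tanβl)
     = 50·(156 + j20.8)/(50 + j65)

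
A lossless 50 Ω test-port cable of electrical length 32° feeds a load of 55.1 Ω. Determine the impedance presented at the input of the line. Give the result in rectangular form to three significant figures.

tan(βl) = tan(32°) = 0.625
Z_in = Z_0·(Z_L + jZ_0·tanβl)/(Z_0 + jZ_L·tanβl)
     = 50·(55.1 + j31.2)/(50 + j34.4)

Z_in ≈ 52 − j4.54 Ω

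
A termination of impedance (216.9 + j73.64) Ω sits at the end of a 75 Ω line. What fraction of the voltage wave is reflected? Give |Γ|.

|Γ| ≈ 0.531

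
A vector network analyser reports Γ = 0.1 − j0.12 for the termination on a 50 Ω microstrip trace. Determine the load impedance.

Z_L ≈ 59.2 − j14.6 Ω

Z_L = Z_0·(1 + Γ)/(1 − Γ) = 50·(1.1 − j0.12)/(0.9 + j0.12)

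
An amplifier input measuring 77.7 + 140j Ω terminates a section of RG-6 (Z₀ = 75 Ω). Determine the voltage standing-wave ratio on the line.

VSWR ≈ 5.17

Γ = (Z_L − Z_0)/(Z_L + Z_0) = (2.7 + j140)/(152.7 + j140)
|Γ| = 140/207 = 0.676
VSWR = (1 + |Γ|)/(1 − |Γ|) = 1.68/0.324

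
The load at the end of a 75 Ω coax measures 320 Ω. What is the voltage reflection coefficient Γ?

Γ = (Z_L − Z_0)/(Z_L + Z_0) = (320 − 75)/(320 + 75) = 245/395

Γ = 0.62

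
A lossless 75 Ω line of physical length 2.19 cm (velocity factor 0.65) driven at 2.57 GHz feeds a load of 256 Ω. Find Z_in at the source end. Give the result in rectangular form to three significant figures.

λ = v/f = 0.65·c / 2.57 GHz = 0.0759 m
βl = 2π·l/λ = 2π × 0.289 = 104°
tan(βl) = tan(104°) = -4.04
Z_in = Z_0·(Z_L + jZ_0·tanβl)/(Z_0 + jZ_L·tanβl)
     = 75·(256 − j303)/(75 − j1030)

Z_in ≈ 23.2 + j16.9 Ω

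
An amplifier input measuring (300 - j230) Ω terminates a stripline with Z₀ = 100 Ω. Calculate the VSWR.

VSWR ≈ 4.89

Γ = (Z_L − Z_0)/(Z_L + Z_0) = (200 − j230)/(400 − j230)
|Γ| = 305/461 = 0.661
VSWR = (1 + |Γ|)/(1 − |Γ|) = 1.66/0.339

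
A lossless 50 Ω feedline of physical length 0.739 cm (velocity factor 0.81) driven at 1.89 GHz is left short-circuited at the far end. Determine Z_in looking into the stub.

Z_in ≈ +j18.9 Ω

λ = v/f = 0.81·c / 1.89 GHz = 0.129 m
βl = 2π·l/λ = 2π × 0.0575 = 20.7°
tan(βl) = 0.378
For a short-circuited stub, Z_in = jZ_0·tan(βl)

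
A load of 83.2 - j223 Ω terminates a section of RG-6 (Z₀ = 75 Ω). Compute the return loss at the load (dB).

Γ = (8.2 − j223)/(158.2 − j223), |Γ| = 0.816
RL = −20·log₁₀|Γ| = −20·log₁₀(0.816)

RL ≈ 1.76 dB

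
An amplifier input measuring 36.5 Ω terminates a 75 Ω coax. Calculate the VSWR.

For a purely resistive load, VSWR = R_L/Z_0 or Z_0/R_L (whichever > 1) = 75/36.5

VSWR ≈ 2.05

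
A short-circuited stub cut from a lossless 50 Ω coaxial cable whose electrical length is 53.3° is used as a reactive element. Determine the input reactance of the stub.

tan(βl) = 1.34
For a short-circuited stub, Z_in = jZ_0·tan(βl)

X_in ≈ 67.1 Ω (inductive)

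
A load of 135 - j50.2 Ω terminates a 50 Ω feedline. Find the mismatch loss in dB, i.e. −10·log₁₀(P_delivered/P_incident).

mismatch loss ≈ 1.34 dB

Γ = (85 − j50.2)/(185 − j50.2), |Γ| = 0.515
|Γ|² = 0.265, so P_del/P_inc = 1 − |Γ|² = 0.735
ML = −10·log₁₀(1 − |Γ|²)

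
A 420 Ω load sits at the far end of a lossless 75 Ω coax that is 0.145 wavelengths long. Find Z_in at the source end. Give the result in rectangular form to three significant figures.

βl = 2π × 0.145 = 52.2°
tan(βl) = tan(52.2°) = 1.29
Z_in = Z_0·(Z_L + jZ_0·tanβl)/(Z_0 + jZ_L·tanβl)
     = 75·(420 + j96.7)/(75 + j541)

Z_in ≈ 21 − j55.3 Ω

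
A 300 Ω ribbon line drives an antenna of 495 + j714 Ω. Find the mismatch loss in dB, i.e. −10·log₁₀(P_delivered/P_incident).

mismatch loss ≈ 2.84 dB

Γ = (195 + j714)/(795 + j714), |Γ| = 0.693
|Γ|² = 0.48, so P_del/P_inc = 1 − |Γ|² = 0.52
ML = −10·log₁₀(1 − |Γ|²)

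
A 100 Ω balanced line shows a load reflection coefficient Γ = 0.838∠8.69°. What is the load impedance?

Z_L = Z_0·(1 + Γ)/(1 − Γ) = 100·(1.83 + j0.127)/(0.172 − j0.127)

Z_L ≈ 655 + j557 Ω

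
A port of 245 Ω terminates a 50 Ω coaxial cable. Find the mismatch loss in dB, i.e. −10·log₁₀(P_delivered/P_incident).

Γ = (245 − 50)/(245 + 50) = 0.661
|Γ|² = 0.437, so P_del/P_inc = 1 − |Γ|² = 0.563
ML = −10·log₁₀(1 − |Γ|²)

mismatch loss ≈ 2.49 dB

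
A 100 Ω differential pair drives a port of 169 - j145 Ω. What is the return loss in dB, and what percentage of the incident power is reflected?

RL ≈ 5.59 dB; 27.6% of incident power reflected

Γ = (69 − j145)/(269 − j145), |Γ| = 0.525
RL = −20·log₁₀(0.525) = 5.59 dB
P_refl/P_inc = |Γ|² = 0.276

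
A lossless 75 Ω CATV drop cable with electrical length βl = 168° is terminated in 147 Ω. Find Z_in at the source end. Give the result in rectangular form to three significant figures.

tan(βl) = tan(168°) = -0.213
Z_in = Z_0·(Z_L + jZ_0·tanβl)/(Z_0 + jZ_L·tanβl)
     = 75·(147 − j15.9)/(75 − j31.2)

Z_in ≈ 131 + j38.6 Ω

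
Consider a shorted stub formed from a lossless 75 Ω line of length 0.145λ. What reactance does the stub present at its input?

βl = 2π × 0.145 = 52.2°
tan(βl) = 1.29
For a shorted stub, Z_in = jZ_0·tan(βl)

X_in ≈ 96.7 Ω (inductive)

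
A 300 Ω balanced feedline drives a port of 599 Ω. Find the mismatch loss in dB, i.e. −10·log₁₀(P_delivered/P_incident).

mismatch loss ≈ 0.509 dB

Γ = (599 − 300)/(599 + 300) = 0.333
|Γ|² = 0.111, so P_del/P_inc = 1 − |Γ|² = 0.889
ML = −10·log₁₀(1 − |Γ|²)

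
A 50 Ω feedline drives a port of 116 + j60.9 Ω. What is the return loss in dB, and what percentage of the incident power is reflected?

RL ≈ 5.88 dB; 25.8% of incident power reflected

Γ = (66 + j60.9)/(166 + j60.9), |Γ| = 0.508
RL = −20·log₁₀(0.508) = 5.88 dB
P_refl/P_inc = |Γ|² = 0.258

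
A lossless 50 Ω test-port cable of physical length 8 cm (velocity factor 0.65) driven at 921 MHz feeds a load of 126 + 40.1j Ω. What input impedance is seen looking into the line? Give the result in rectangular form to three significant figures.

Z_in ≈ 26.9 + j32.2 Ω

λ = v/f = 0.65·c / 921 MHz = 0.212 m
βl = 2π·l/λ = 2π × 0.378 = 136°
tan(βl) = tan(136°) = -0.965
Z_in = Z_0·(Z_L + jZ_0·tanβl)/(Z_0 + jZ_L·tanβl)
     = 50·(126 − j8.14)/(88.7 − j122)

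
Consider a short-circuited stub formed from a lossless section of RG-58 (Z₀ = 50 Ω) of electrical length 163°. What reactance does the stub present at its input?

tan(βl) = -0.306
For a short-circuited stub, Z_in = jZ_0·tan(βl)

X_in ≈ -15.3 Ω (capacitive)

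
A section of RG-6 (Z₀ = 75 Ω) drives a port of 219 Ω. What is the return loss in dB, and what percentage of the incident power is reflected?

Γ = (219 − 75)/(219 + 75) = 0.49
RL = −20·log₁₀(0.49) = 6.2 dB
P_refl/P_inc = |Γ|² = 0.24

RL ≈ 6.2 dB; 24% of incident power reflected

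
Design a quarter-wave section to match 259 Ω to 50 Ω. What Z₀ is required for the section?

Z_qwt ≈ 114 Ω

Z_qwt = √(Z_0·R_L) = √(50 × 259) = √12950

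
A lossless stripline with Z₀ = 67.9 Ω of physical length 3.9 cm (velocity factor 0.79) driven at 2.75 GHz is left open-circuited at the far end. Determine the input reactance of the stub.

X_in ≈ 221 Ω (inductive)

λ = v/f = 0.79·c / 2.75 GHz = 0.0862 m
βl = 2π·l/λ = 2π × 0.453 = 163°
tan(βl) = -0.307
For an open-circuited stub, Z_in = −jZ_0·cot(βl) = −jZ_0/tan(βl)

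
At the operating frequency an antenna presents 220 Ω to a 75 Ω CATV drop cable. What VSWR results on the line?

VSWR ≈ 2.93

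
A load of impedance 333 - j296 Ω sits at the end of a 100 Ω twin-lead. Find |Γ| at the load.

Γ = (Z_L − Z_0)/(Z_L + Z_0) = (233 − j296)/(433 − j296)
|Γ| = 377/525

|Γ| ≈ 0.718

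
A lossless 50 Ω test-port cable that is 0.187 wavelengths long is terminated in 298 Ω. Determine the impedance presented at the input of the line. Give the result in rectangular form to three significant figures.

Z_in ≈ 9.81 − j20.2 Ω

βl = 2π × 0.187 = 67.3°
tan(βl) = tan(67.3°) = 2.39
Z_in = Z_0·(Z_L + jZ_0·tanβl)/(Z_0 + jZ_L·tanβl)
     = 50·(298 + j120)/(50 + j713)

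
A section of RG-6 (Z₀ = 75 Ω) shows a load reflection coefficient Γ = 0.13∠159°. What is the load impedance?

Z_L = Z_0·(1 + Γ)/(1 − Γ) = 75·(0.879 + j0.0466)/(1.12 − j0.0466)

Z_L ≈ 58.5 + j5.55 Ω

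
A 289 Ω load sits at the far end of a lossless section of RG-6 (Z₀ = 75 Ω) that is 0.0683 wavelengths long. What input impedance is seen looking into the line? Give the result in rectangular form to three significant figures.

Z_in ≈ 85.1 − j116 Ω

βl = 2π × 0.0683 = 24.6°
tan(βl) = tan(24.6°) = 0.458
Z_in = Z_0·(Z_L + jZ_0·tanβl)/(Z_0 + jZ_L·tanβl)
     = 75·(289 + j34.3)/(75 + j132)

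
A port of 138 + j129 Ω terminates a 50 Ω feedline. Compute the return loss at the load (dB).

RL ≈ 3.29 dB

Γ = (88 + j129)/(188 + j129), |Γ| = 0.685
RL = −20·log₁₀|Γ| = −20·log₁₀(0.685)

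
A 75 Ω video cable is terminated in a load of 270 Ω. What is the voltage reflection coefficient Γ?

Γ = (Z_L − Z_0)/(Z_L + Z_0) = (270 − 75)/(270 + 75) = 195/345

Γ = 0.565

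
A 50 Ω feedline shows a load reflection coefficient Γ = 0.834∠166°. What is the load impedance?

Z_L = Z_0·(1 + Γ)/(1 − Γ) = 50·(0.191 + j0.202)/(1.81 − j0.202)

Z_L ≈ 4.59 + j6.09 Ω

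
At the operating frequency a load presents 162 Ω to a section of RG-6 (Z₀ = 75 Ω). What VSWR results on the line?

VSWR ≈ 2.16

For a purely resistive load, VSWR = R_L/Z_0 or Z_0/R_L (whichever > 1) = 162/75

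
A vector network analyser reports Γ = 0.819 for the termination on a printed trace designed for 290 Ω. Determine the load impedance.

Z_L ≈ 2910 Ω

Z_L = Z_0·(1 + Γ)/(1 − Γ) = 290·(1.82)/(0.181)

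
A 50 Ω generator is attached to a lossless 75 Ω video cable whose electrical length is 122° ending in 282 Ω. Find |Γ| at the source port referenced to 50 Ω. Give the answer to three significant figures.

tan(βl) = -1.6
Z_in = Z_0·(Z_L + jZ_0·tanβl)/(Z_0 + jZ_L·tanβl) = 27 + j42.4 Ω
Γ_s = (Z_in − Z_s)/(Z_in + Z_s) = (-23 + j42.4)/(77 + j42.4), |Γ_s| = 0.549

|Γ| ≈ 0.549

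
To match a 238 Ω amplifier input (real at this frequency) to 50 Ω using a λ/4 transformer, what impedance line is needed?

Z_qwt = √(Z_0·R_L) = √(50 × 238) = √11900

Z_qwt ≈ 109 Ω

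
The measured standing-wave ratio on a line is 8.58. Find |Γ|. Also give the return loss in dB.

|Γ| = (S − 1)/(S + 1) = (8.58 − 1)/(8.58 + 1) = 7.58/9.58
RL = −20·log₁₀|Γ| = −20·log₁₀(0.791)

|Γ| ≈ 0.791; return loss ≈ 2.03 dB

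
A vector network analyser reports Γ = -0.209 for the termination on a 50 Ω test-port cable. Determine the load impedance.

Z_L = Z_0·(1 + Γ)/(1 − Γ) = 50·(0.791)/(1.21)

Z_L ≈ 32.7 Ω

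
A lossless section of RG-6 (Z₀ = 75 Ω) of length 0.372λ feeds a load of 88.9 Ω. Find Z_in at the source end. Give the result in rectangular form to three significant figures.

βl = 2π × 0.372 = 134°
tan(βl) = tan(134°) = -1.04
Z_in = Z_0·(Z_L + jZ_0·tanβl)/(Z_0 + jZ_L·tanβl)
     = 75·(88.9 − j77.9)/(75 − j92.3)

Z_in ≈ 73.5 + j12.5 Ω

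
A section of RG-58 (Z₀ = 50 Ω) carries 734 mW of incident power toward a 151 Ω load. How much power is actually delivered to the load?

P_delivered ≈ 549 mW

Γ = (151 − 50)/(151 + 50) = 0.502
|Γ|² = 0.252
P_refl = |Γ|²·P_inc = 185 mW, P_del = (1 − |Γ|²)·P_inc = 549 mW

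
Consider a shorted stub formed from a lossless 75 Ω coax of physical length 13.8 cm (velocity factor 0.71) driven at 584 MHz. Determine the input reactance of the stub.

X_in ≈ -71.9 Ω (capacitive)

λ = v/f = 0.71·c / 584 MHz = 0.365 m
βl = 2π·l/λ = 2π × 0.378 = 136°
tan(βl) = -0.959
For a shorted stub, Z_in = jZ_0·tan(βl)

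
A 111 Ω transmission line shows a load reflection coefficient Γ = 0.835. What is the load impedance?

Z_L = Z_0·(1 + Γ)/(1 − Γ) = 111·(1.83)/(0.165)

Z_L ≈ 1230 Ω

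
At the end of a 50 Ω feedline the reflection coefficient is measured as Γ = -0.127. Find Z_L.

Z_L = Z_0·(1 + Γ)/(1 − Γ) = 50·(0.873)/(1.13)

Z_L ≈ 38.7 Ω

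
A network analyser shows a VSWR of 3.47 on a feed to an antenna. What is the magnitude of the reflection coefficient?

|Γ| ≈ 0.553

|Γ| = (S − 1)/(S + 1) = (3.47 − 1)/(3.47 + 1) = 2.47/4.47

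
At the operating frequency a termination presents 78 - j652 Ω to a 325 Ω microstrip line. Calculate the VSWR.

VSWR ≈ 21.1

Γ = (Z_L − Z_0)/(Z_L + Z_0) = (-247 − j652)/(403 − j652)
|Γ| = 697/766 = 0.91
VSWR = (1 + |Γ|)/(1 − |Γ|) = 1.91/0.0904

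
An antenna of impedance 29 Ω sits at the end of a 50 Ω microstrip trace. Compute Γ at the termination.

Γ = -0.266

Γ = (Z_L − Z_0)/(Z_L + Z_0) = (29 − 50)/(29 + 50) = -21/79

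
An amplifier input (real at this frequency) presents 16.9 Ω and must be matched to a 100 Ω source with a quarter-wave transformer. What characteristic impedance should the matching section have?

Z_qwt ≈ 41.1 Ω

Z_qwt = √(Z_0·R_L) = √(100 × 16.9) = √1690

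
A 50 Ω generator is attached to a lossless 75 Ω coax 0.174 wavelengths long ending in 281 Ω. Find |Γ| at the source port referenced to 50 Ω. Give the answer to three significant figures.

βl = 2π × 0.174 = 62.6°
tan(βl) = 1.93
Z_in = Z_0·(Z_L + jZ_0·tanβl)/(Z_0 + jZ_L·tanβl) = 24.9 − j35.4 Ω
Γ_s = (Z_in − Z_s)/(Z_in + Z_s) = (-25.1 − j35.4)/(74.9 − j35.4), |Γ_s| = 0.524

|Γ| ≈ 0.524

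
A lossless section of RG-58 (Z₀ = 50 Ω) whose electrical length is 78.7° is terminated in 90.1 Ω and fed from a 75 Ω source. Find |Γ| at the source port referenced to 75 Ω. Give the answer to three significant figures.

tan(βl) = 5
Z_in = Z_0·(Z_L + jZ_0·tanβl)/(Z_0 + jZ_L·tanβl) = 28.5 − j6.83 Ω
Γ_s = (Z_in − Z_s)/(Z_in + Z_s) = (-46.5 − j6.83)/(104 − j6.83), |Γ_s| = 0.453

|Γ| ≈ 0.453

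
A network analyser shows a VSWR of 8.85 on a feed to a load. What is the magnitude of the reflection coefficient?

|Γ| = (S − 1)/(S + 1) = (8.85 − 1)/(8.85 + 1) = 7.85/9.85

|Γ| ≈ 0.797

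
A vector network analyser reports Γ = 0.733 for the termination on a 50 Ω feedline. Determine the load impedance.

Z_L = Z_0·(1 + Γ)/(1 − Γ) = 50·(1.73)/(0.267)

Z_L ≈ 325 Ω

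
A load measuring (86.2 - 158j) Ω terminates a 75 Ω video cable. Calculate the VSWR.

Γ = (Z_L − Z_0)/(Z_L + Z_0) = (11.2 − j158)/(161.2 − j158)
|Γ| = 158/226 = 0.702
VSWR = (1 + |Γ|)/(1 − |Γ|) = 1.7/0.298

VSWR ≈ 5.71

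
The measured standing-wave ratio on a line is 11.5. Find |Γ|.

|Γ| = (S − 1)/(S + 1) = (11.5 − 1)/(11.5 + 1) = 10.5/12.5

|Γ| ≈ 0.84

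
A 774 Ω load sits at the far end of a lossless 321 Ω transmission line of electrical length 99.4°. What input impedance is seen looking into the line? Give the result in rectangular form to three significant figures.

tan(βl) = tan(99.4°) = -6.04
Z_in = Z_0·(Z_L + jZ_0·tanβl)/(Z_0 + jZ_L·tanβl)
     = 321·(774 − j1940)/(321 − j4680)

Z_in ≈ 136 + j43.8 Ω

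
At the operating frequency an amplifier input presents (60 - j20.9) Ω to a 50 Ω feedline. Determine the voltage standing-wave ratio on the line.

VSWR ≈ 1.52

Γ = (Z_L − Z_0)/(Z_L + Z_0) = (10 − j20.9)/(110 − j20.9)
|Γ| = 23.2/112 = 0.207
VSWR = (1 + |Γ|)/(1 − |Γ|) = 1.21/0.793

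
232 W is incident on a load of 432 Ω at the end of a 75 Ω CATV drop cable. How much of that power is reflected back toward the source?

Γ = (432 − 75)/(432 + 75) = 0.704
|Γ|² = 0.496
P_refl = |Γ|²·P_inc = 115 W, P_del = (1 − |Γ|²)·P_inc = 117 W

P_reflected ≈ 115 W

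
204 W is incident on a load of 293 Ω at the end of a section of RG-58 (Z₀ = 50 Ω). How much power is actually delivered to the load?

P_delivered ≈ 102 W

Γ = (293 − 50)/(293 + 50) = 0.708
|Γ|² = 0.502
P_refl = |Γ|²·P_inc = 102 W, P_del = (1 − |Γ|²)·P_inc = 102 W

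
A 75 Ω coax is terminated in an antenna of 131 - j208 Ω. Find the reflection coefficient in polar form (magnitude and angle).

Γ ≈ 0.736 ∠ -29.7°

Γ = (Z_L − Z_0)/(Z_L + Z_0) = (56 − j208)/(206 − j208)
|Γ| = 215/293 = 0.736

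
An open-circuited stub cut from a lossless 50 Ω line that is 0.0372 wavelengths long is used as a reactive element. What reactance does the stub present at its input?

βl = 2π × 0.0372 = 13.4°
tan(βl) = 0.238
For an open-circuited stub, Z_in = −jZ_0·cot(βl) = −jZ_0/tan(βl)

X_in ≈ -210 Ω (capacitive)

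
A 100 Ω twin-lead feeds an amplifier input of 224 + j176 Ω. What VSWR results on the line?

VSWR ≈ 3.81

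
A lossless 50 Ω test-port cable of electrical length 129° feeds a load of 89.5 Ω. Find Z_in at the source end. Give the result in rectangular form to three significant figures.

Z_in ≈ 38.4 + j23.1 Ω

tan(βl) = tan(129°) = -1.23
Z_in = Z_0·(Z_L + jZ_0·tanβl)/(Z_0 + jZ_L·tanβl)
     = 50·(89.5 − j61.7)/(50 − j111)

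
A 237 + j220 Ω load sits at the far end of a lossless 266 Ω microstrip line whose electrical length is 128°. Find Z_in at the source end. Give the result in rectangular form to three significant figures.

Z_in ≈ 113 + j4.02 Ω

tan(βl) = tan(128°) = -1.28
Z_in = Z_0·(Z_L + jZ_0·tanβl)/(Z_0 + jZ_L·tanβl)
     = 266·(237 − j120)/(548 − j303)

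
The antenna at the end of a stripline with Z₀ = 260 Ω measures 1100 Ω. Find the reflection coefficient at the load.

Γ = 0.618

Γ = (Z_L − Z_0)/(Z_L + Z_0) = (1100 − 260)/(1100 + 260) = 840/1360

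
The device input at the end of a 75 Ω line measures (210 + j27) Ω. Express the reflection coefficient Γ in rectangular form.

Γ ≈ 0.478 + j0.0494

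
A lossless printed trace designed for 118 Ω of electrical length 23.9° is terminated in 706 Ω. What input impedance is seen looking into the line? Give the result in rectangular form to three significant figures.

Z_in ≈ 105 − j227 Ω

tan(βl) = tan(23.9°) = 0.443
Z_in = Z_0·(Z_L + jZ_0·tanβl)/(Z_0 + jZ_L·tanβl)
     = 118·(706 + j52.3)/(118 + j313)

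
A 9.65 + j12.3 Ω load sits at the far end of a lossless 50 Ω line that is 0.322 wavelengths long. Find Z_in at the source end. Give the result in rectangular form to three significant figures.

Z_in ≈ 20.8 − j54.7 Ω

βl = 2π × 0.322 = 116°
tan(βl) = tan(116°) = -2.06
Z_in = Z_0·(Z_L + jZ_0·tanβl)/(Z_0 + jZ_L·tanβl)
     = 50·(9.65 − j90.6)/(75.3 − j19.9)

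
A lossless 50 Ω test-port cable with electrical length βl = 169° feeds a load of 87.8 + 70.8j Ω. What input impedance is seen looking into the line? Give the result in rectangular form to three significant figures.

tan(βl) = tan(169°) = -0.194
Z_in = Z_0·(Z_L + jZ_0·tanβl)/(Z_0 + jZ_L·tanβl)
     = 50·(87.8 + j61.1)/(63.8 − j17.1)

Z_in ≈ 52.3 + j61.9 Ω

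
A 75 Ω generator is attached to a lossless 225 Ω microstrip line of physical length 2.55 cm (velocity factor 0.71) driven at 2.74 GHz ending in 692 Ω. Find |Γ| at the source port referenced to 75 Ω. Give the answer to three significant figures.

λ = v/f = 0.71·c / 2.74 GHz = 0.0777 m
βl = 2π·l/λ = 2π × 0.328 = 118°
tan(βl) = -1.87
Z_in = Z_0·(Z_L + jZ_0·tanβl)/(Z_0 + jZ_L·tanβl) = 91.2 + j104 Ω
Γ_s = (Z_in − Z_s)/(Z_in + Z_s) = (16.2 + j104)/(166 + j104), |Γ_s| = 0.538

|Γ| ≈ 0.538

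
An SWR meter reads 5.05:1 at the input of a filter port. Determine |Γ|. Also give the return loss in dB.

|Γ| ≈ 0.669; return loss ≈ 3.49 dB

|Γ| = (S − 1)/(S + 1) = (5.05 − 1)/(5.05 + 1) = 4.05/6.05
RL = −20·log₁₀|Γ| = −20·log₁₀(0.669)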